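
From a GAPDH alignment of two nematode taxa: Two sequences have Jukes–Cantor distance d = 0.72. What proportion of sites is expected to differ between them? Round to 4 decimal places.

p = (3/4)(1 − e^(−4d/3)) = 0.75 × (1 − e^(-0.96)) = 0.75 × (1 − 0.382893) = 0.462830.

0.4628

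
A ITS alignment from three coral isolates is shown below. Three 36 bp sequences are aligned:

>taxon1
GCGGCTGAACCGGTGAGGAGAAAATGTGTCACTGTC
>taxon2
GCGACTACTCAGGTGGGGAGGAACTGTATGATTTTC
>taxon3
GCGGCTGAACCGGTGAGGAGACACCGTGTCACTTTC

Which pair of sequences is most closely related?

taxon1–taxon2: 12/36 differ, p = 0.333, d = 0.441.
taxon1–taxon3: 4/36 differ, p = 0.111, d = 0.120.
taxon2–taxon3: 12/36 differ, p = 0.333, d = 0.441.
The smallest distance is between taxon1 and taxon3.

taxon1 and taxon3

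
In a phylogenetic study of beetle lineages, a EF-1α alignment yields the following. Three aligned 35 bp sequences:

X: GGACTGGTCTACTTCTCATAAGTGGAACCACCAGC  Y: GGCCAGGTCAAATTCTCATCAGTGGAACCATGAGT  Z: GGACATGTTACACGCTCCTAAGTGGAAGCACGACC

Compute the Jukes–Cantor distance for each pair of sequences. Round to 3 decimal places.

d(X,Y) = 0.273, d(X,Z) = 0.458, d(Y,Z) = 0.458

X–Y: 8/35 sites differ → p ≈ 0.228571, d = −0.75 ln(1 − 0.304761) = 0.272625 ≈ 0.273.
X–Z: 12/35 sites differ → p ≈ 0.342857, d = −0.75 ln(1 − 0.457143) = 0.458182 ≈ 0.458.
Y–Z: 12/35 sites differ → p ≈ 0.342857, d = −0.75 ln(1 − 0.457143) = 0.458182 ≈ 0.458.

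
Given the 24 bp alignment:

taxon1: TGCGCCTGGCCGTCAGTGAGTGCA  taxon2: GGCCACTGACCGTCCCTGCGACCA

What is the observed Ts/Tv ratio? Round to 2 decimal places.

0.13

Transitions are A↔G and C↔T; transversions are all other mismatches.
Transitions: 1. Transversions: 8.
R = 1/8 = 0.125 ≈ 0.13 (to 2 d.p.).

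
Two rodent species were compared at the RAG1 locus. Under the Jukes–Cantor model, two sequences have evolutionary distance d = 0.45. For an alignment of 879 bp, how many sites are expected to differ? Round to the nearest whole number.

Invert JC69: p = (3/4)(1 − e^(−4d/3)) = 0.75 × (1 − e^(-0.6)) = 0.75 × (1 − 0.548812) = 0.338391.
Expected differing sites = pL ≈ 0.338391 × 879 = 297.445689 ≈ 297.

297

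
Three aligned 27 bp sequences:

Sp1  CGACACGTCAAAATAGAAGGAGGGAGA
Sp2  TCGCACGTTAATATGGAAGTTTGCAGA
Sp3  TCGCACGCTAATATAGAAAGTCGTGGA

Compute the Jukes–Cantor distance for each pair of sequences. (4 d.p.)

Sp1–Sp2: 10/27 sites differ → p ≈ 0.37037, d = −0.75 ln(1 − 0.493827) = 0.510658 ≈ 0.5107.
Sp1–Sp3: 11/27 sites differ → p ≈ 0.407407, d = −0.75 ln(1 − 0.543209) = 0.587647 ≈ 0.5876.
Sp2–Sp3: 7/27 sites differ → p ≈ 0.259259, d = −0.75 ln(1 − 0.345679) = 0.318118 ≈ 0.3181.

d(Sp1,Sp2) = 0.5107, d(Sp1,Sp3) = 0.5876, d(Sp2,Sp3) = 0.3181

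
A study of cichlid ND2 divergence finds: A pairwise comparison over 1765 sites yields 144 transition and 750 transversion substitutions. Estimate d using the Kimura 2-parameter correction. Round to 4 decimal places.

P = 144/1765 ≈ 0.081586 and Q = 750/1765 ≈ 0.424929.
Under the Kimura two-parameter model, d = −½ ln(1 − 2P − Q) − ¼ ln(1 − 2Q).
1 − 2P − Q = 0.411899, giving −½ ln(0.411899) = 0.443489.
1 − 2Q = 0.150142, giving −¼ ln(0.150142) = 0.474043.
d = 0.443489 + 0.474043 = 0.917532.

0.9175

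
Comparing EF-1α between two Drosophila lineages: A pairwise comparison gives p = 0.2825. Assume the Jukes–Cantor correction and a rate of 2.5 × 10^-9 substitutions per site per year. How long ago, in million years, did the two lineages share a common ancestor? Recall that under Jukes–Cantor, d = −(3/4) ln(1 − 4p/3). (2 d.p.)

d = −(3/4) ln(1 − 4p/3) = −0.75 ln(1 − 0.376667) = −0.75 ln(0.623333)
  = −0.75 × (-0.472674) = 0.354506 substitutions/site.
Under a molecular clock d = 2μt, so t = d/(2μ) = 0.354506 / (2 × 2.5 × 10^-9) = 70.90 million years.

70.90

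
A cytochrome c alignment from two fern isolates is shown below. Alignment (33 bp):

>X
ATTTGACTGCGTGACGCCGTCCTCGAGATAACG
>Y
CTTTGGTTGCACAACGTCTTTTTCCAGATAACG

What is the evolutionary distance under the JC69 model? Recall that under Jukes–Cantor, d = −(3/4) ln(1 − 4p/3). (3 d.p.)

0.441

The sequences differ at 11 of 33 sites, so p = 11/33 ≈ 0.333333.
d = −(3/4) ln(1 − 4p/3) = −0.75 ln(1 − 0.444444) = −0.75 ln(0.555556)
  = −0.75 × (-0.587786) = 0.440840 substitutions/site.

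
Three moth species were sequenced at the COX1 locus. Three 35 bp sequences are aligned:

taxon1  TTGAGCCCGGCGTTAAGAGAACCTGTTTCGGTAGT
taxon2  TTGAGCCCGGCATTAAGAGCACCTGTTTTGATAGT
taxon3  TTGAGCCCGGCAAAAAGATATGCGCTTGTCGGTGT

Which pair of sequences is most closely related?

taxon1–taxon2: 4/35 differ, p = 0.114, d = 0.124.
taxon1–taxon3: 13/35 differ, p = 0.371, d = 0.513.
taxon2–taxon3: 13/35 differ, p = 0.371, d = 0.513.
The smallest distance is between taxon1 and taxon2.

taxon1 and taxon2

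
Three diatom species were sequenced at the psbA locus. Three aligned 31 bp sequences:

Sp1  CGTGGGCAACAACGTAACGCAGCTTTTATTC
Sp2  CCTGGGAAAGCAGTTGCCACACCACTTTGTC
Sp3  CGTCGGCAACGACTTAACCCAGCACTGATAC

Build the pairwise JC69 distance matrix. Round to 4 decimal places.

d(Sp1,Sp2) = 0.6913, d(Sp1,Sp3) = 0.3163, d(Sp2,Sp3) = 0.6913

Sp1–Sp2: 14/31 sites differ → p ≈ 0.451613, d = −0.75 ln(1 − 0.602151) = 0.691262 ≈ 0.6913.
Sp1–Sp3: 8/31 sites differ → p ≈ 0.258065, d = −0.75 ln(1 − 0.344087) = 0.316295 ≈ 0.3163.
Sp2–Sp3: 14/31 sites differ → p ≈ 0.451613, d = −0.75 ln(1 − 0.602151) = 0.691262 ≈ 0.6913.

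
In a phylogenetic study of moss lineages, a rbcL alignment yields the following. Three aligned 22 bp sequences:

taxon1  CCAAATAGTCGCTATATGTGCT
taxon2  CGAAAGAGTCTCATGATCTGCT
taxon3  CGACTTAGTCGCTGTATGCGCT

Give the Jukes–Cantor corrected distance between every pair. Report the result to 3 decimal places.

taxon1–taxon2: 7/22 sites differ → p ≈ 0.318182, d = −0.75 ln(1 − 0.424243) = 0.414052 ≈ 0.414.
taxon1–taxon3: 5/22 sites differ → p ≈ 0.227273, d = −0.75 ln(1 − 0.303031) = 0.270761 ≈ 0.271.
taxon2–taxon3: 9/22 sites differ → p ≈ 0.409091, d = −0.75 ln(1 − 0.545455) = 0.591344 ≈ 0.591.

d(taxon1,taxon2) = 0.414, d(taxon1,taxon3) = 0.271, d(taxon2,taxon3) = 0.591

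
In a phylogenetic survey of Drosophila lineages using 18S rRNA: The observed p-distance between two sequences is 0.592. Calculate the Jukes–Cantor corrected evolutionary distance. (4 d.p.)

1.1681

d = −(3/4) ln(1 − 4p/3) = −0.75 ln(1 − 0.789333) = −0.75 ln(0.210667)
  = −0.75 × (-1.557477) = 1.168108 substitutions/site.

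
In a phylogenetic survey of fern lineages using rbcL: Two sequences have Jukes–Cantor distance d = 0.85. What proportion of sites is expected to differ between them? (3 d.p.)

0.509

p = (3/4)(1 − e^(−4d/3)) = 0.75 × (1 − e^(-1.133333)) = 0.75 × (1 − 0.321958) = 0.508532.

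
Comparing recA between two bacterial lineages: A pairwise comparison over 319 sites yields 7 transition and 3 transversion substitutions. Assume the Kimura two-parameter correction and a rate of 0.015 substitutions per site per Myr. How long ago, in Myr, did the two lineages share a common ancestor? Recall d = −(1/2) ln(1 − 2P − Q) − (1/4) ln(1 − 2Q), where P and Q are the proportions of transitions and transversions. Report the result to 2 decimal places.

1.07

P = 7/319 ≈ 0.021944 and Q = 3/319 ≈ 0.009404.
Under the Kimura two-parameter model, d = −½ ln(1 − 2P − Q) − ¼ ln(1 − 2Q).
1 − 2P − Q = 0.946708, giving −½ ln(0.946708) = 0.027382.
1 − 2Q = 0.981192, giving −¼ ln(0.981192) = 0.004747.
d = 0.027382 + 0.004747 = 0.032129.
Under a molecular clock d = 2μt, so t = d/(2μ) = 0.032129 / (2 × 0.015) = 1.07 Myr.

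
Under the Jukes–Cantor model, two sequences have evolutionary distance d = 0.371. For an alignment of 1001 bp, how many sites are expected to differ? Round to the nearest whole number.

Invert JC69: p = (3/4)(1 − e^(−4d/3)) = 0.75 × (1 − e^(-0.494667)) = 0.75 × (1 − 0.609774) = 0.292670.
Expected differing sites = pL ≈ 0.292670 × 1001 = 292.96267 ≈ 293.

293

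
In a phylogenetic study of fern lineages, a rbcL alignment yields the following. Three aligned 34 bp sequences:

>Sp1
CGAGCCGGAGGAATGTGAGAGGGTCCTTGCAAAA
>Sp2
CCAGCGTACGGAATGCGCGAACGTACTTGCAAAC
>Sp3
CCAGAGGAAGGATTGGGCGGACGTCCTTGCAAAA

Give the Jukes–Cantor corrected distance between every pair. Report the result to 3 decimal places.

Sp1–Sp2: 11/34 sites differ → p ≈ 0.323529, d = −0.75 ln(1 − 0.431372) = 0.423397 ≈ 0.423.
Sp1–Sp3: 10/34 sites differ → p ≈ 0.294118, d = −0.75 ln(1 − 0.392157) = 0.373379 ≈ 0.373.
Sp2–Sp3: 8/34 sites differ → p ≈ 0.235294, d = −0.75 ln(1 − 0.313725) = 0.282358 ≈ 0.282.

d(Sp1,Sp2) = 0.423, d(Sp1,Sp3) = 0.373, d(Sp2,Sp3) = 0.282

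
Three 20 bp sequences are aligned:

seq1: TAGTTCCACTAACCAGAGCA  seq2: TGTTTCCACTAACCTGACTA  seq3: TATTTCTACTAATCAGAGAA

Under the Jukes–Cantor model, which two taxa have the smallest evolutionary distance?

seq1 and seq3

seq1–seq2: 5/20 differ, p = 0.250, d = 0.304.
seq1–seq3: 4/20 differ, p = 0.200, d = 0.233.
seq2–seq3: 6/20 differ, p = 0.300, d = 0.383.
The smallest distance is between seq1 and seq3.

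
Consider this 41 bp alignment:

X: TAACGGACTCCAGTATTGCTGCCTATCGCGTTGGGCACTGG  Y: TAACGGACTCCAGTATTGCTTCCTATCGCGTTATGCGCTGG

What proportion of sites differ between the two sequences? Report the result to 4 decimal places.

0.0976

The sequences differ at 4 of 41 positions (sites 21, 33, 34, 37).
p = 4/41 = 0.097560… ≈ 0.0976 (to 4 d.p.).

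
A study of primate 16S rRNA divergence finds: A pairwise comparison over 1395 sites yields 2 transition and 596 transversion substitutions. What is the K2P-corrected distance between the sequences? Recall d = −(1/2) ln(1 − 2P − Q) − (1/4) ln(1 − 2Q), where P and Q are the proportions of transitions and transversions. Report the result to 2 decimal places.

P = 2/1395 ≈ 0.001434 and Q = 596/1395 ≈ 0.42724.
Under the Kimura two-parameter model, d = −½ ln(1 − 2P − Q) − ¼ ln(1 − 2Q).
1 − 2P − Q = 0.569892, giving −½ ln(0.569892) = 0.281154.
1 − 2Q = 0.14552, giving −¼ ln(0.14552) = 0.481860.
d = 0.281154 + 0.481860 = 0.763014.

0.76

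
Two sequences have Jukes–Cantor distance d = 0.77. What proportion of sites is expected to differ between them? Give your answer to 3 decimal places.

p = (3/4)(1 − e^(−4d/3)) = 0.75 × (1 − e^(-1.026667)) = 0.75 × (1 − 0.358199) = 0.481351.

0.481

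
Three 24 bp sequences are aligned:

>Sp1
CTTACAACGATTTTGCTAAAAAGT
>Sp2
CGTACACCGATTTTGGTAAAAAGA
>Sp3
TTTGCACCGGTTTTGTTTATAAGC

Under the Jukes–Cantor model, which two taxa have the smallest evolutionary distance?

Sp1 and Sp2

Sp1–Sp2: 4/24 differ, p = 0.167, d = 0.188.
Sp1–Sp3: 8/24 differ, p = 0.333, d = 0.441.
Sp2–Sp3: 8/24 differ, p = 0.333, d = 0.441.
The smallest distance is between Sp1 and Sp2.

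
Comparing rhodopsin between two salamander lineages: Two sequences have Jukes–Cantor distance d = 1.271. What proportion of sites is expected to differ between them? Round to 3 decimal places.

p = (3/4)(1 − e^(−4d/3)) = 0.75 × (1 − e^(-1.694667)) = 0.75 × (1 − 0.183660) = 0.612255.

0.612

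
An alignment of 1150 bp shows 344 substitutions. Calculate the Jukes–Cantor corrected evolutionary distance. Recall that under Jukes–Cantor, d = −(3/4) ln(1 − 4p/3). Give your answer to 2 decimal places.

p = 344/1150 ≈ 0.29913.
d = −(3/4) ln(1 − 4p/3) = −0.75 ln(1 − 0.39884) = −0.75 ln(0.60116)
  = −0.75 × (-0.508894) = 0.381671 substitutions/site.

0.38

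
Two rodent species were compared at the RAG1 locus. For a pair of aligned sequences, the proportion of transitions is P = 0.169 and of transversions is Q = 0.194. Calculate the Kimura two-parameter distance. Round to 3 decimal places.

Under the Kimura two-parameter model, d = −½ ln(1 − 2P − Q) − ¼ ln(1 − 2Q).
1 − 2P − Q = 0.468, giving −½ ln(0.468) = 0.379643.
1 − 2Q = 0.612, giving −¼ ln(0.612) = 0.122756.
d = 0.379643 + 0.122756 = 0.502399.

0.502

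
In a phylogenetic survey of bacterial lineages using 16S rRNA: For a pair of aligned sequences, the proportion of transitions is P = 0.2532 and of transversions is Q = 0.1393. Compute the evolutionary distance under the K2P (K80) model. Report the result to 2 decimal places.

Under the Kimura two-parameter model, d = −½ ln(1 − 2P − Q) − ¼ ln(1 − 2Q).
1 − 2P − Q = 0.3543, giving −½ ln(0.3543) = 0.518806.
1 − 2Q = 0.7214, giving −¼ ln(0.7214) = 0.081640.
d = 0.518806 + 0.081640 = 0.600446.

0.60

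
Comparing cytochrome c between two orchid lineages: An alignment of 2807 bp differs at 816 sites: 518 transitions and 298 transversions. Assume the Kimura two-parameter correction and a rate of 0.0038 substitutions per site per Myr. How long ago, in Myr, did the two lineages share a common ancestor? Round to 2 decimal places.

P = 518/2807 ≈ 0.184539 and Q = 298/2807 ≈ 0.106163.
Under the Kimura two-parameter model, d = −½ ln(1 − 2P − Q) − ¼ ln(1 − 2Q).
1 − 2P − Q = 0.524759, giving −½ ln(0.524759) = 0.322408.
1 − 2Q = 0.787674, giving −¼ ln(0.787674) = 0.059668.
d = 0.322408 + 0.059668 = 0.382076.
Under a molecular clock d = 2μt, so t = d/(2μ) = 0.382076 / (2 × 0.0038) = 50.27 Myr.

50.27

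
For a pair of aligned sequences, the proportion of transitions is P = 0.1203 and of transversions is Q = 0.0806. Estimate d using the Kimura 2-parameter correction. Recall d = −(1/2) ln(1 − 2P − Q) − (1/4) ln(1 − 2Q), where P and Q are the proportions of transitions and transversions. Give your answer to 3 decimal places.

Under the Kimura two-parameter model, d = −½ ln(1 − 2P − Q) − ¼ ln(1 − 2Q).
1 − 2P − Q = 0.6788, giving −½ ln(0.6788) = 0.193714.
1 − 2Q = 0.8388, giving −¼ ln(0.8388) = 0.043946.
d = 0.193714 + 0.043946 = 0.237660.

0.238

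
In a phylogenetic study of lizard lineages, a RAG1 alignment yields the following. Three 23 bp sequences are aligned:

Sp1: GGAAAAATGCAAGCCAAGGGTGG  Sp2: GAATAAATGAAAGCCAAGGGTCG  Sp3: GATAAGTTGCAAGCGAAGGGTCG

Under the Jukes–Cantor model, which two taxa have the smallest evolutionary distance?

Sp1 and Sp2

Sp1–Sp2: 4/23 differ, p = 0.174, d = 0.198.
Sp1–Sp3: 6/23 differ, p = 0.261, d = 0.321.
Sp2–Sp3: 6/23 differ, p = 0.261, d = 0.321.
The smallest distance is between Sp1 and Sp2.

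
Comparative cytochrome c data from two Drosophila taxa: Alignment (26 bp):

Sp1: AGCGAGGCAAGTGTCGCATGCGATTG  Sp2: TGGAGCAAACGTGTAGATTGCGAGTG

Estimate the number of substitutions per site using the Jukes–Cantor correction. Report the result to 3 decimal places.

The sequences differ at 12 of 26 sites, so p = 12/26 ≈ 0.461538.
d = −(3/4) ln(1 − 4p/3) = −0.75 ln(1 − 0.615384) = −0.75 ln(0.384616)
  = −0.75 × (-0.955510) = 0.716633 substitutions/site.

0.717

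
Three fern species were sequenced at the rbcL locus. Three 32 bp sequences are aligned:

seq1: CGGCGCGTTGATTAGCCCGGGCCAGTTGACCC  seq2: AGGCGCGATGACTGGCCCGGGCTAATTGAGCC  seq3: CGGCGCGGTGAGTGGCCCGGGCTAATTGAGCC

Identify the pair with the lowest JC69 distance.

seq2 and seq3

seq1–seq2: 7/32 differ, p = 0.219, d = 0.259.
seq1–seq3: 6/32 differ, p = 0.188, d = 0.216.
seq2–seq3: 3/32 differ, p = 0.094, d = 0.100.
The smallest distance is between seq2 and seq3.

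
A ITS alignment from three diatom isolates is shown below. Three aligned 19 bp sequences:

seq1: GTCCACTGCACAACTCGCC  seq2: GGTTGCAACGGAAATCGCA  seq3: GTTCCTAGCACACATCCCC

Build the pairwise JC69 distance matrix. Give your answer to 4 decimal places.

d(seq1,seq2) = 0.9074, d(seq1,seq3) = 0.5068, d(seq2,seq3) = 0.9074

seq1–seq2: 10/19 sites differ → p ≈ 0.526316, d = −0.75 ln(1 − 0.701755) = 0.907380 ≈ 0.9074.
seq1–seq3: 7/19 sites differ → p ≈ 0.368421, d = −0.75 ln(1 − 0.491228) = 0.506816 ≈ 0.5068.
seq2–seq3: 10/19 sites differ → p ≈ 0.526316, d = −0.75 ln(1 − 0.701755) = 0.907380 ≈ 0.9074.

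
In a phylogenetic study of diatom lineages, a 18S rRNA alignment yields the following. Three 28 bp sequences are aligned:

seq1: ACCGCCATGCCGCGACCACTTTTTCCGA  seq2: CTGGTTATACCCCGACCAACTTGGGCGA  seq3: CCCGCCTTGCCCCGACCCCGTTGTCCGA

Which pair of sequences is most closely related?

seq1–seq2: 12/28 differ, p = 0.429, d = 0.635.
seq1–seq3: 6/28 differ, p = 0.214, d = 0.252.
seq2–seq3: 11/28 differ, p = 0.393, d = 0.556.
The smallest distance is between seq1 and seq3.

seq1 and seq3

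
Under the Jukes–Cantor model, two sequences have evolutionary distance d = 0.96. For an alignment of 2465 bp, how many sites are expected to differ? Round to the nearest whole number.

Invert JC69: p = (3/4)(1 − e^(−4d/3)) = 0.75 × (1 − e^(-1.28)) = 0.75 × (1 − 0.278037) = 0.541472.
Expected differing sites = pL ≈ 0.541472 × 2465 = 1334.72848 ≈ 1335.

1335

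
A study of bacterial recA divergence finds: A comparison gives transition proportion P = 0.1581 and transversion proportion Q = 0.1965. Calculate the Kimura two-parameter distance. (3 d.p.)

0.484

Under the Kimura two-parameter model, d = −½ ln(1 − 2P − Q) − ¼ ln(1 − 2Q).
1 − 2P − Q = 0.4873, giving −½ ln(0.4873) = 0.359438.
1 − 2Q = 0.607, giving −¼ ln(0.607) = 0.124807.
d = 0.359438 + 0.124807 = 0.484245.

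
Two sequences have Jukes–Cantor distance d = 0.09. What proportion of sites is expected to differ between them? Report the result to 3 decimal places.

p = (3/4)(1 − e^(−4d/3)) = 0.75 × (1 − e^(-0.12)) = 0.75 × (1 − 0.886920) = 0.084810.

0.085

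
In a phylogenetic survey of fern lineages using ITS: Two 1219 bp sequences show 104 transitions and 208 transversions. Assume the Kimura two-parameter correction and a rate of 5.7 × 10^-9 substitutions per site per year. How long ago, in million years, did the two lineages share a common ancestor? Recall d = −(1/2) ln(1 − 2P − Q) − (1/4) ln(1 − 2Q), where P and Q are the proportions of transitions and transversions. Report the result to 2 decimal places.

P = 104/1219 ≈ 0.085316 and Q = 208/1219 ≈ 0.170632.
Under the Kimura two-parameter model, d = −½ ln(1 − 2P − Q) − ¼ ln(1 − 2Q).
1 − 2P − Q = 0.658736, giving −½ ln(0.658736) = 0.208716.
1 − 2Q = 0.658736, giving −¼ ln(0.658736) = 0.104358.
d = 0.208716 + 0.104358 = 0.313074.
Under a molecular clock d = 2μt, so t = d/(2μ) = 0.313074 / (2 × 5.7 × 10^-9) = 27.46 million years.

27.46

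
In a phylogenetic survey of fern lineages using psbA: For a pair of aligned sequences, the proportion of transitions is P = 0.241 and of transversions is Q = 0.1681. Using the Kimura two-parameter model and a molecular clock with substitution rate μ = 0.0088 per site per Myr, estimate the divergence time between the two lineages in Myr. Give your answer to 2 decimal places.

35.65

Under the Kimura two-parameter model, d = −½ ln(1 − 2P − Q) − ¼ ln(1 − 2Q).
1 − 2P − Q = 0.3499, giving −½ ln(0.3499) = 0.525054.
1 − 2Q = 0.6638, giving −¼ ln(0.6638) = 0.102444.
d = 0.525054 + 0.102444 = 0.627498.
Under a molecular clock d = 2μt, so t = d/(2μ) = 0.627498 / (2 × 0.0088) = 35.65 Myr.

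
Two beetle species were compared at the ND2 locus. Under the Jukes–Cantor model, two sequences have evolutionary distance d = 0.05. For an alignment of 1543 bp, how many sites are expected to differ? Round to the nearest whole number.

75

Invert JC69: p = (3/4)(1 − e^(−4d/3)) = 0.75 × (1 − e^(-0.066667)) = 0.75 × (1 − 0.935507) = 0.048370.
Expected differing sites = pL ≈ 0.048370 × 1543 = 74.63491 ≈ 75.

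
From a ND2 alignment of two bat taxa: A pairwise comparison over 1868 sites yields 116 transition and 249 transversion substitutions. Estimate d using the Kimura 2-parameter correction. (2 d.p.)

P = 116/1868 ≈ 0.062099 and Q = 249/1868 ≈ 0.133298.
Under the Kimura two-parameter model, d = −½ ln(1 − 2P − Q) − ¼ ln(1 − 2Q).
1 − 2P − Q = 0.742504, giving −½ ln(0.742504) = 0.148864.
1 − 2Q = 0.733404, giving −¼ ln(0.733404) = 0.077515.
d = 0.148864 + 0.077515 = 0.226379.

0.23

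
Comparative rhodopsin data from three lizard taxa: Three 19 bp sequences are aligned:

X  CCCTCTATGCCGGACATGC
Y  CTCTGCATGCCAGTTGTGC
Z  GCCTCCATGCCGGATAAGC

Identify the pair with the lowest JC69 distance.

X and Z

X–Y: 7/19 differ, p = 0.368, d = 0.507.
X–Z: 4/19 differ, p = 0.211, d = 0.247.
Y–Z: 7/19 differ, p = 0.368, d = 0.507.
The smallest distance is between X and Z.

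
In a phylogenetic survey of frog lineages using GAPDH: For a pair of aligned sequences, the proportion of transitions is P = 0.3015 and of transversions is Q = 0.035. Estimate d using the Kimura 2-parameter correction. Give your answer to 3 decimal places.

0.526

Under the Kimura two-parameter model, d = −½ ln(1 − 2P − Q) − ¼ ln(1 − 2Q).
1 − 2P − Q = 0.362, giving −½ ln(0.362) = 0.508056.
1 − 2Q = 0.93, giving −¼ ln(0.93) = 0.018143.
d = 0.508056 + 0.018143 = 0.526199.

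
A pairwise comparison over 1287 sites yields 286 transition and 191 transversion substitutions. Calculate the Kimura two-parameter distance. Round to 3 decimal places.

0.537

P = 286/1287 ≈ 0.222222 and Q = 191/1287 ≈ 0.148407.
Under the Kimura two-parameter model, d = −½ ln(1 − 2P − Q) − ¼ ln(1 − 2Q).
1 − 2P − Q = 0.407149, giving −½ ln(0.407149) = 0.449288.
1 − 2Q = 0.703186, giving −¼ ln(0.703186) = 0.088033.
d = 0.449288 + 0.088033 = 0.537321.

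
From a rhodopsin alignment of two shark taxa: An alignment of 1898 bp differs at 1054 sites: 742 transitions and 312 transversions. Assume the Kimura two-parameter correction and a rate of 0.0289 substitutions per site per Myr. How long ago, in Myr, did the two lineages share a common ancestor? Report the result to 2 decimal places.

P = 742/1898 ≈ 0.390938 and Q = 312/1898 ≈ 0.164384.
Under the Kimura two-parameter model, d = −½ ln(1 − 2P − Q) − ¼ ln(1 − 2Q).
1 − 2P − Q = 0.05374, giving −½ ln(0.05374) = 1.461799.
1 − 2Q = 0.671232, giving −¼ ln(0.671232) = 0.099660.
d = 1.461799 + 0.099660 = 1.561459.
Under a molecular clock d = 2μt, so t = d/(2μ) = 1.561459 / (2 × 0.0289) = 27.01 Myr.

27.01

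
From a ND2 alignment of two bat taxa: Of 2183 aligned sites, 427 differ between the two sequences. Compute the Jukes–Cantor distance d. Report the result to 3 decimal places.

p = 427/2183 ≈ 0.195602.
d = −(3/4) ln(1 − 4p/3) = −0.75 ln(1 − 0.260803) = −0.75 ln(0.739197)
  = −0.75 × (-0.302191) = 0.226643 substitutions/site.

0.227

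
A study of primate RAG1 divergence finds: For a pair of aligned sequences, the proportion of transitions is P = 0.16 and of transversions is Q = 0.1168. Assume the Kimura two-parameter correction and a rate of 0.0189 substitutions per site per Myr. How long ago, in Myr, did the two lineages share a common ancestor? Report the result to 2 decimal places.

Under the Kimura two-parameter model, d = −½ ln(1 − 2P − Q) − ¼ ln(1 − 2Q).
1 − 2P − Q = 0.5632, giving −½ ln(0.5632) = 0.287060.
1 − 2Q = 0.7664, giving −¼ ln(0.7664) = 0.066513.
d = 0.287060 + 0.066513 = 0.353573.
Under a molecular clock d = 2μt, so t = d/(2μ) = 0.353573 / (2 × 0.0189) = 9.35 Myr.

9.35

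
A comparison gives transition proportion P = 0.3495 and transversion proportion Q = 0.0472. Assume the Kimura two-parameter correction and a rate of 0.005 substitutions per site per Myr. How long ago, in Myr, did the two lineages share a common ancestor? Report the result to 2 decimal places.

Under the Kimura two-parameter model, d = −½ ln(1 − 2P − Q) − ¼ ln(1 − 2Q).
1 − 2P − Q = 0.2538, giving −½ ln(0.2538) = 0.685604.
1 − 2Q = 0.9056, giving −¼ ln(0.9056) = 0.024789.
d = 0.685604 + 0.024789 = 0.710393.
Under a molecular clock d = 2μt, so t = d/(2μ) = 0.710393 / (2 × 0.005) = 71.04 Myr.

71.04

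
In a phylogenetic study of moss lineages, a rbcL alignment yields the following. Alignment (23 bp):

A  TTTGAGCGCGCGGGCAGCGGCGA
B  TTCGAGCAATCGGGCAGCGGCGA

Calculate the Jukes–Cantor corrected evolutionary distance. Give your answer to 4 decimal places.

0.1979

The sequences differ at 4 of 23 sites (3, 8, 9, 10), so p = 4/23 ≈ 0.173913.
d = −(3/4) ln(1 − 4p/3) = −0.75 ln(1 − 0.231884) = −0.75 ln(0.768116)
  = −0.75 × (-0.263815) = 0.197861 substitutions/site.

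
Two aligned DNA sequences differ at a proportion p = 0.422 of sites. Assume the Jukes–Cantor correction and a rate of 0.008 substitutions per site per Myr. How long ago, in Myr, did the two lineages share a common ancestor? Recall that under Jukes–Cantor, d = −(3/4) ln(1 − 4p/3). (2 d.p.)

d = −(3/4) ln(1 − 4p/3) = −0.75 ln(1 − 0.562667) = −0.75 ln(0.437333)
  = −0.75 × (-0.827060) = 0.620295 substitutions/site.
Under a molecular clock d = 2μt, so t = d/(2μ) = 0.620295 / (2 × 0.008) = 38.77 Myr.

38.77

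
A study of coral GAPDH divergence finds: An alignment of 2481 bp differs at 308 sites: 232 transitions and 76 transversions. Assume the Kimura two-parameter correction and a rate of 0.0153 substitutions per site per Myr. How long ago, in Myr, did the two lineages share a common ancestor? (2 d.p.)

P = 232/2481 ≈ 0.093511 and Q = 76/2481 ≈ 0.030633.
Under the Kimura two-parameter model, d = −½ ln(1 − 2P − Q) − ¼ ln(1 − 2Q).
1 − 2P − Q = 0.782345, giving −½ ln(0.782345) = 0.122730.
1 − 2Q = 0.938734, giving −¼ ln(0.938734) = 0.015806.
d = 0.122730 + 0.015806 = 0.138536.
Under a molecular clock d = 2μt, so t = d/(2μ) = 0.138536 / (2 × 0.0153) = 4.53 Myr.

4.53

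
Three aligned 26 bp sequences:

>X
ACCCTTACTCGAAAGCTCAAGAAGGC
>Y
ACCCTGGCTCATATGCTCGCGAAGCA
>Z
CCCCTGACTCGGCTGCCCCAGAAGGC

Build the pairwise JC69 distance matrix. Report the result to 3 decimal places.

X–Y: 9/26 sites differ → p ≈ 0.346154, d = −0.75 ln(1 − 0.461539) = 0.464280 ≈ 0.464.
X–Z: 7/26 sites differ → p ≈ 0.269231, d = −0.75 ln(1 − 0.358975) = 0.333515 ≈ 0.334.
Y–Z: 10/26 sites differ → p ≈ 0.384615, d = −0.75 ln(1 − 0.51282) = 0.539341 ≈ 0.539.

d(X,Y) = 0.464, d(X,Z) = 0.334, d(Y,Z) = 0.539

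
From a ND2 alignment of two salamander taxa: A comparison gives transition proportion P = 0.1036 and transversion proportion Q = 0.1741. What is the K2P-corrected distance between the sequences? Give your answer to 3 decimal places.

0.347

Under the Kimura two-parameter model, d = −½ ln(1 − 2P − Q) − ¼ ln(1 − 2Q).
1 − 2P − Q = 0.6187, giving −½ ln(0.6187) = 0.240067.
1 − 2Q = 0.6518, giving −¼ ln(0.6518) = 0.107004.
d = 0.240067 + 0.107004 = 0.347071.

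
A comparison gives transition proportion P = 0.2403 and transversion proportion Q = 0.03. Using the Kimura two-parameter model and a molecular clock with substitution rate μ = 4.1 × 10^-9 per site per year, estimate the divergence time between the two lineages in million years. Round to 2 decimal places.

45.46

Under the Kimura two-parameter model, d = −½ ln(1 − 2P − Q) − ¼ ln(1 − 2Q).
1 − 2P − Q = 0.4894, giving −½ ln(0.4894) = 0.357288.
1 − 2Q = 0.94, giving −¼ ln(0.94) = 0.015469.
d = 0.357288 + 0.015469 = 0.372757.
Under a molecular clock d = 2μt, so t = d/(2μ) = 0.372757 / (2 × 4.1 × 10^-9) = 45.46 million years.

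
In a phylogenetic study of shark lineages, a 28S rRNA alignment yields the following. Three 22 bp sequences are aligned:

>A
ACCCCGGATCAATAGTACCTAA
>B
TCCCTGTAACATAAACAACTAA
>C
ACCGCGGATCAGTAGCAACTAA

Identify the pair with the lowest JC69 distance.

A and C

A–B: 9/22 differ, p = 0.409, d = 0.591.
A–C: 4/22 differ, p = 0.182, d = 0.208.
B–C: 8/22 differ, p = 0.364, d = 0.497.
The smallest distance is between A and C.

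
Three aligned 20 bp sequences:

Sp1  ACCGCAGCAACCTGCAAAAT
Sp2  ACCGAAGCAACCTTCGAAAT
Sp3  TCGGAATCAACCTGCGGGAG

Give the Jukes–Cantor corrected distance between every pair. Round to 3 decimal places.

d(Sp1,Sp2) = 0.167, d(Sp1,Sp3) = 0.572, d(Sp2,Sp3) = 0.471

Sp1–Sp2: 3/20 sites differ → p = 0.15, d = −0.75 ln(1 − 0.2) = 0.167358 ≈ 0.167.
Sp1–Sp3: 8/20 sites differ → p = 0.4, d = −0.75 ln(1 − 0.533333) = 0.571605 ≈ 0.572.
Sp2–Sp3: 7/20 sites differ → p = 0.35, d = −0.75 ln(1 − 0.466667) = 0.471457 ≈ 0.471.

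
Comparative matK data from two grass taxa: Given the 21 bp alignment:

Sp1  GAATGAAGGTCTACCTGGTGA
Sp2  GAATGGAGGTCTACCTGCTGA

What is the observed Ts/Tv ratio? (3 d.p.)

Transitions are A↔G and C↔T; transversions are all other mismatches.
Transitions: 1. Transversions: 1.
R = 1/1 = 1.000.

1.000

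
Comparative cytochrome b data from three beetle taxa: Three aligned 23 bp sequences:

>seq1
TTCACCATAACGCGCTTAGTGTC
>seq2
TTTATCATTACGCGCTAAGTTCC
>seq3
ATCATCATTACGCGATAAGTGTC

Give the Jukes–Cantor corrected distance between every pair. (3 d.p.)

d(seq1,seq2) = 0.321, d(seq1,seq3) = 0.257, d(seq2,seq3) = 0.257

seq1–seq2: 6/23 sites differ → p ≈ 0.26087, d = −0.75 ln(1 − 0.347827) = 0.320584 ≈ 0.321.
seq1–seq3: 5/23 sites differ → p ≈ 0.217391, d = −0.75 ln(1 − 0.289855) = 0.256715 ≈ 0.257.
seq2–seq3: 5/23 sites differ → p ≈ 0.217391, d = −0.75 ln(1 − 0.289855) = 0.256715 ≈ 0.257.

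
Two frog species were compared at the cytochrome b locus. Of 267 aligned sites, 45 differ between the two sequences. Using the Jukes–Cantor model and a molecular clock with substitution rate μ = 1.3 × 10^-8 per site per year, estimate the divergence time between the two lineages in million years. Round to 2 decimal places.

7.34

p = 45/267 ≈ 0.168539.
d = −(3/4) ln(1 − 4p/3) = −0.75 ln(1 − 0.224719) = −0.75 ln(0.775281)
  = −0.75 × (-0.254530) = 0.190898 substitutions/site.
Under a molecular clock d = 2μt, so t = d/(2μ) = 0.190898 / (2 × 1.3 × 10^-8) = 7.34 million years.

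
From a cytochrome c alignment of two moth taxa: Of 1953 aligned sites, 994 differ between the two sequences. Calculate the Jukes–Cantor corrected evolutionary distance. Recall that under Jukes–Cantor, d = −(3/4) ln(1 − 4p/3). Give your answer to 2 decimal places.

p = 994/1953 ≈ 0.508961.
d = −(3/4) ln(1 − 4p/3) = −0.75 ln(1 − 0.678615) = −0.75 ln(0.321385)
  = −0.75 × (-1.135115) = 0.851336 substitutions/site.

0.85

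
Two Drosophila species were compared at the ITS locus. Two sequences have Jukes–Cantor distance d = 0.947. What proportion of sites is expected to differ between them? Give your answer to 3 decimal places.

p = (3/4)(1 − e^(−4d/3)) = 0.75 × (1 − e^(-1.262667)) = 0.75 × (1 − 0.282899) = 0.537826.

0.538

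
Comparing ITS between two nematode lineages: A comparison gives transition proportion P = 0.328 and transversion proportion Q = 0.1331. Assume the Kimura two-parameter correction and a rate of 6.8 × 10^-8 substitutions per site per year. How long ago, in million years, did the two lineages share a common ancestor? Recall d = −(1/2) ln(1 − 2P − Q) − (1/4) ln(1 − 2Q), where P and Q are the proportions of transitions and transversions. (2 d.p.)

Under the Kimura two-parameter model, d = −½ ln(1 − 2P − Q) − ¼ ln(1 − 2Q).
1 − 2P − Q = 0.2109, giving −½ ln(0.2109) = 0.778186.
1 − 2Q = 0.7338, giving −¼ ln(0.7338) = 0.077380.
d = 0.778186 + 0.077380 = 0.855566.
Under a molecular clock d = 2μt, so t = d/(2μ) = 0.855566 / (2 × 6.8 × 10^-8) = 6.29 million years.

6.29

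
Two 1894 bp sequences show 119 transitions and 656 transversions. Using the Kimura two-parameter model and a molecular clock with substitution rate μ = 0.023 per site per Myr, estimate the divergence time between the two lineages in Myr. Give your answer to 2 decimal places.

P = 119/1894 ≈ 0.06283 and Q = 656/1894 ≈ 0.346357.
Under the Kimura two-parameter model, d = −½ ln(1 − 2P − Q) − ¼ ln(1 − 2Q).
1 − 2P − Q = 0.527983, giving −½ ln(0.527983) = 0.319346.
1 − 2Q = 0.307286, giving −¼ ln(0.307286) = 0.294994.
d = 0.319346 + 0.294994 = 0.614340.
Under a molecular clock d = 2μt, so t = d/(2μ) = 0.614340 / (2 × 0.023) = 13.36 Myr.

13.36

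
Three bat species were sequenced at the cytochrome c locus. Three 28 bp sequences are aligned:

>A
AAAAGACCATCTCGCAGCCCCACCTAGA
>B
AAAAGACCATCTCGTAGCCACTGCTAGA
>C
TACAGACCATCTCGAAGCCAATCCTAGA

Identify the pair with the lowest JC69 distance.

A–B: 4/28 differ, p = 0.143, d = 0.158.
A–C: 6/28 differ, p = 0.214, d = 0.252.
B–C: 5/28 differ, p = 0.179, d = 0.204.
The smallest distance is between A and B.

A and B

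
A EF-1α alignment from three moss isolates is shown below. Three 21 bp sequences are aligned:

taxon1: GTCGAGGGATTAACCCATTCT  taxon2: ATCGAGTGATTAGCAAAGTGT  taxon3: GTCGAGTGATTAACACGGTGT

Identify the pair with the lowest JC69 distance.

taxon2 and taxon3

taxon1–taxon2: 7/21 differ, p = 0.333, d = 0.441.
taxon1–taxon3: 5/21 differ, p = 0.238, d = 0.286.
taxon2–taxon3: 4/21 differ, p = 0.190, d = 0.220.
The smallest distance is between taxon2 and taxon3.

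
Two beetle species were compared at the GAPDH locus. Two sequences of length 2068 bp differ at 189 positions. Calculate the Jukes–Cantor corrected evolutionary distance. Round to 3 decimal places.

p = 189/2068 ≈ 0.091393.
d = −(3/4) ln(1 − 4p/3) = −0.75 ln(1 − 0.121857) = −0.75 ln(0.878143)
  = −0.75 × (-0.129946) = 0.097460 substitutions/site.

0.097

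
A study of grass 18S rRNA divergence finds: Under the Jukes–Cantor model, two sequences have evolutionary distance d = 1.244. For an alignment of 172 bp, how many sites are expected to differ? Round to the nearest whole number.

104

Invert JC69: p = (3/4)(1 − e^(−4d/3)) = 0.75 × (1 − e^(-1.658667)) = 0.75 × (1 − 0.190393) = 0.607205.
Expected differing sites = pL ≈ 0.607205 × 172 = 104.43926 ≈ 104.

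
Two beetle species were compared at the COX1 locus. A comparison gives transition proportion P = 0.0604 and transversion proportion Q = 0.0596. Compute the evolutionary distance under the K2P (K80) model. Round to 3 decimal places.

Under the Kimura two-parameter model, d = −½ ln(1 − 2P − Q) − ¼ ln(1 − 2Q).
1 − 2P − Q = 0.8196, giving −½ ln(0.8196) = 0.099469.
1 − 2Q = 0.8808, giving −¼ ln(0.8808) = 0.031731.
d = 0.099469 + 0.031731 = 0.131200.

0.131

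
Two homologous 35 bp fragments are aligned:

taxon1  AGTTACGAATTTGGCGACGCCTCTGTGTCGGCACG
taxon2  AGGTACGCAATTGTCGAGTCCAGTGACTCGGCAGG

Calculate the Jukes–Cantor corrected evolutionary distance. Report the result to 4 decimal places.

The sequences differ at 11 of 35 sites, so p = 11/35 ≈ 0.314286.
d = −(3/4) ln(1 − 4p/3) = −0.75 ln(1 − 0.419048) = −0.75 ln(0.580952)
  = −0.75 × (-0.543087) = 0.407315 substitutions/site.

0.4073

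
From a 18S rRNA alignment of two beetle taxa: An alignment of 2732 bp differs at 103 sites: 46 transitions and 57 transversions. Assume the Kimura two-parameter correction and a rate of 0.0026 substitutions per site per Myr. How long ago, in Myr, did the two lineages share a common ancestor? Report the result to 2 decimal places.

P = 46/2732 ≈ 0.016837 and Q = 57/2732 ≈ 0.020864.
Under the Kimura two-parameter model, d = −½ ln(1 − 2P − Q) − ¼ ln(1 − 2Q).
1 − 2P − Q = 0.945462, giving −½ ln(0.945462) = 0.028041.
1 − 2Q = 0.958272, giving −¼ ln(0.958272) = 0.010656.
d = 0.028041 + 0.010656 = 0.038697.
Under a molecular clock d = 2μt, so t = d/(2μ) = 0.038697 / (2 × 0.0026) = 7.44 Myr.

7.44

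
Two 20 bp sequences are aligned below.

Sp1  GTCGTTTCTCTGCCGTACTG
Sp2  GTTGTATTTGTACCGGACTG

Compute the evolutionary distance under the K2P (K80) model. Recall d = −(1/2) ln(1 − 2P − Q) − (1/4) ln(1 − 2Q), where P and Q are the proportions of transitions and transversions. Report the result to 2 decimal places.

Of 20 sites, 3 differences are transitions and 3 are transversions, so P = 3/20 = 0.15 and Q = 3/20 = 0.15.
Under the Kimura two-parameter model, d = −½ ln(1 − 2P − Q) − ¼ ln(1 − 2Q).
1 − 2P − Q = 0.55, giving −½ ln(0.55) = 0.298919.
1 − 2Q = 0.7, giving −¼ ln(0.7) = 0.089169.
d = 0.298919 + 0.089169 = 0.388088.

0.39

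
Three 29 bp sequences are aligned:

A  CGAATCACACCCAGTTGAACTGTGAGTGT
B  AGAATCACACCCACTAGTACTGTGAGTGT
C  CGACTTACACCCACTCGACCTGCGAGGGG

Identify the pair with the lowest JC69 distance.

A and B

A–B: 4/29 differ, p = 0.138, d = 0.152.
A–C: 8/29 differ, p = 0.276, d = 0.344.
B–C: 9/29 differ, p = 0.310, d = 0.401.
The smallest distance is between A and B.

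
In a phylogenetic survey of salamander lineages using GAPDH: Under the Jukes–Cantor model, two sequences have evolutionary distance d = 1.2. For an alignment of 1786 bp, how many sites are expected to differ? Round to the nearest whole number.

Invert JC69: p = (3/4)(1 − e^(−4d/3)) = 0.75 × (1 − e^(-1.6)) = 0.75 × (1 − 0.201897) = 0.598577.
Expected differing sites = pL ≈ 0.598577 × 1786 = 1069.058522 ≈ 1069.

1069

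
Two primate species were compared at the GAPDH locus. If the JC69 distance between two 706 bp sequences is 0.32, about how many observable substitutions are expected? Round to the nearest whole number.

184

Invert JC69: p = (3/4)(1 − e^(−4d/3)) = 0.75 × (1 − e^(-0.426667)) = 0.75 × (1 − 0.652681) = 0.260489.
Expected differing sites = pL ≈ 0.260489 × 706 = 183.905234 ≈ 184.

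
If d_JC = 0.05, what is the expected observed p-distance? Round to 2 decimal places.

0.05

p = (3/4)(1 − e^(−4d/3)) = 0.75 × (1 − e^(-0.066667)) = 0.75 × (1 − 0.935507) = 0.048370.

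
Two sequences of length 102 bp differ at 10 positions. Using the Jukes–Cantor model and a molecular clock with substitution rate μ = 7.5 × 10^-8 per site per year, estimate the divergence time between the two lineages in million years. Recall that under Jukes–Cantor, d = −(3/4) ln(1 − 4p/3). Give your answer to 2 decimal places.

0.70

p = 10/102 ≈ 0.098039.
d = −(3/4) ln(1 − 4p/3) = −0.75 ln(1 − 0.130719) = −0.75 ln(0.869281)
  = −0.75 × (-0.140089) = 0.105067 substitutions/site.
Under a molecular clock d = 2μt, so t = d/(2μ) = 0.105067 / (2 × 7.5 × 10^-8) = 0.70 million years.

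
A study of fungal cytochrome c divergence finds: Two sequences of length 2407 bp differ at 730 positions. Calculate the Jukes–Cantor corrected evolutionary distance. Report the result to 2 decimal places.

p = 730/2407 ≈ 0.303282.
d = −(3/4) ln(1 − 4p/3) = −0.75 ln(1 − 0.404376) = −0.75 ln(0.595624)
  = −0.75 × (-0.518146) = 0.388610 substitutions/site.

0.39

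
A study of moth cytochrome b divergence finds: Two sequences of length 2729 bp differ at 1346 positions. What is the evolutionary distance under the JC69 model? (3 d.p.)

p = 1346/2729 ≈ 0.493221.
d = −(3/4) ln(1 − 4p/3) = −0.75 ln(1 − 0.657628) = −0.75 ln(0.342372)
  = −0.75 × (-1.071857) = 0.803893 substitutions/site.

0.804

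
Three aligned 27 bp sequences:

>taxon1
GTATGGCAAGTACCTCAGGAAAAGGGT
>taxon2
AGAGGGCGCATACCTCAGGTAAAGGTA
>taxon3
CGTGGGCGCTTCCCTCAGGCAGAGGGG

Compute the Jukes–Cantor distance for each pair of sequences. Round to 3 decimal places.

d(taxon1,taxon2) = 0.441, d(taxon1,taxon3) = 0.588, d(taxon2,taxon3) = 0.377

taxon1–taxon2: 9/27 sites differ → p ≈ 0.333333, d = −0.75 ln(1 − 0.444444) = 0.440839 ≈ 0.441.
taxon1–taxon3: 11/27 sites differ → p ≈ 0.407407, d = −0.75 ln(1 − 0.543209) = 0.587647 ≈ 0.588.
taxon2–taxon3: 8/27 sites differ → p ≈ 0.296296, d = −0.75 ln(1 − 0.395061) = 0.376971 ≈ 0.377.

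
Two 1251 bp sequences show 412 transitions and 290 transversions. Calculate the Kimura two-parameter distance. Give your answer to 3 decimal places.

1.262

P = 412/1251 ≈ 0.329337 and Q = 290/1251 ≈ 0.231815.
Under the Kimura two-parameter model, d = −½ ln(1 − 2P − Q) − ¼ ln(1 − 2Q).
1 − 2P − Q = 0.109511, giving −½ ln(0.109511) = 1.105865.
1 − 2Q = 0.53637, giving −¼ ln(0.53637) = 0.155733.
d = 1.105865 + 0.155733 = 1.261598.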